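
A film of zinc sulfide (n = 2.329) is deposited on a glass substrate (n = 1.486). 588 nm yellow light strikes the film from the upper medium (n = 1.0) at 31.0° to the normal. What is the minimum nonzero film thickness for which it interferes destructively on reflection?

129 nm

Ray reflecting at the top interface goes from n = 1.0 toward n = 2.329: a half-wave phase shift.
At the lower boundary (n = 2.329 to n = 1.486) the reflected ray undergoes no phase shift.
Net: one phase inversion between the two reflected rays.
So the condition for destructive reflection is 2 n t cos θ_r = m λ.
Snell's law: 1.0 sin 31.0° = 2.329 sin θ_r → sin θ_r = 0.221, cos θ_r = 0.975.
Minimum nonzero at m = 1: t = λ / (2 n cos θ_r) = 588 / (2 × 2.329 × 0.975) = 129 nm.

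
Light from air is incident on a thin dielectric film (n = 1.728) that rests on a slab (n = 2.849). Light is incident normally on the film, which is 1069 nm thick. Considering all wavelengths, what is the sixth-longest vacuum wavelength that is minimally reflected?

672 nm

Ray reflecting at the top interface goes from n = 1.0 toward n = 1.728: a half-wave phase shift.
Bottom surface (1.728 → 2.849): reflection off a higher-index medium gives a half-wave phase shift.
Net: no relative phase inversion (both shifts match).
So the condition for destructive reflection is 2 n t = (m + ½) λ.
λ = 2 n t / (m + ½). The sixth-longest wavelength is m = 5: λ = 2 × 1.728 × 1069 / 5.50 = 672 nm.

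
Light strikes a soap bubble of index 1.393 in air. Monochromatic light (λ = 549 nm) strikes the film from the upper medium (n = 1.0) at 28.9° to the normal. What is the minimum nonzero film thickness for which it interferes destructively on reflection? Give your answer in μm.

Ray reflecting at the top interface goes from n = 1.0 toward n = 1.393: a half-wave phase shift.
Ray reflecting at the bottom interface goes from n = 1.393 toward n = 1.0: no phase shift.
The two reflections differ by half a wavelength.
With one net inversion, destructive interference in reflection requires 2 n t cos θ_r = m λ.
Snell's law: 1.0 sin 28.9° = 1.393 sin θ_r → sin θ_r = 0.347, cos θ_r = 0.938.
Minimum nonzero at m = 1: t = λ / (2 n cos θ_r) = 549 / (2 × 1.393 × 0.938) = 210 nm.

0.210 μm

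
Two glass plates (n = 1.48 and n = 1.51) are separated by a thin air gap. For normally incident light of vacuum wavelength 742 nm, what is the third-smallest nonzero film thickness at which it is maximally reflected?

Ray reflecting at the top interface goes from n = 1.48 toward n = 1.0: no phase shift.
Ray reflecting at the bottom interface goes from n = 1.0 toward n = 1.51: a half-wave phase shift.
Net: one phase inversion between the two reflected rays.
With one net inversion, constructive interference in reflection requires 2 n t = (m + ½) λ.
The third-smallest nonzero thickness corresponds to m = 2: t = (m + ½) λ / (2 n) = 2.50 × 742 / (2 × 1.0) = 928 nm.

928 nm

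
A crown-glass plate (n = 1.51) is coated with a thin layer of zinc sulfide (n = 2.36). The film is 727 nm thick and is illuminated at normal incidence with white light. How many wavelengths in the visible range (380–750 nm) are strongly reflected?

4

Ray reflecting at the top interface goes from n = 1.0 toward n = 2.36: a half-wave phase shift.
Ray reflecting at the bottom interface goes from n = 2.36 toward n = 1.51: no phase shift.
Net: one phase inversion between the two reflected rays.
For strong reflection here: 2 n t = (m + ½) λ.
λ = 2 n t / (m + ½) = 3431 / (m + ½) nm.
m=4: 763 nm (IR); m=5: 624 nm (visible); m=6: 528 nm (visible); m=7: 458 nm (visible); m=8: 404 nm (visible); m=9: 361 nm (UV).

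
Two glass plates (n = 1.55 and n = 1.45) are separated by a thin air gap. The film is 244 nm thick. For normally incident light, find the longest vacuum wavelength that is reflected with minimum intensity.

Ray reflecting at the top interface goes from n = 1.55 toward n = 1.0: no phase shift.
At the lower boundary (n = 1.0 to n = 1.45) the reflected ray undergoes a half-wave phase shift.
The two reflections differ by half a wavelength.
With one net inversion, destructive interference in reflection requires 2 n t = m λ.
λ = 2 n t / m. The longest wavelength is m = 1: λ = 2 × 1.0 × 244 / 1.00 = 488 nm.

488 nm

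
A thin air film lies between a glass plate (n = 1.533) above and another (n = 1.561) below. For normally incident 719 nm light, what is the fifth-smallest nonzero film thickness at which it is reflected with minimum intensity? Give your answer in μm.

At the upper boundary (n = 1.533 to n = 1.0) the reflected ray undergoes no phase shift.
Bottom surface (1.0 → 1.561): reflection off a higher-index medium gives a half-wave phase shift.
Net: one phase inversion between the two reflected rays.
So the condition for destructive reflection is 2 n t = m λ.
The fifth-smallest nonzero thickness corresponds to m = 5: t = m λ / (2 n) = 5.00 × 719 / (2 × 1.0) = 1798 nm.

1.80 μm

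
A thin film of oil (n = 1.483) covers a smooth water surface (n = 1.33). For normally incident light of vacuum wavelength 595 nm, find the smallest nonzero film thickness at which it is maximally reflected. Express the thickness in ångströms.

1003 Å

Ray reflecting at the top interface goes from n = 1.0 toward n = 1.483: a half-wave phase shift.
Ray reflecting at the bottom interface goes from n = 1.483 toward n = 1.33: no phase shift.
Exactly one π shift → a net half-wave offset.
So the condition for constructive reflection is 2 n t = (m + ½) λ.
Minimum at m = 0: t = λ / (4 n) = 595 / (4 × 1.483) = 100 nm.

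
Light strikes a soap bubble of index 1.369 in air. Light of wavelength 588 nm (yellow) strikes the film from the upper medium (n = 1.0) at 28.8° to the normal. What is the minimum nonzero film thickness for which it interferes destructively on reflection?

229 nm

Top surface (1.0 → 1.369): reflection off a higher-index medium gives a half-wave phase shift.
Bottom surface (1.369 → 1.0): reflection off a lower-index medium gives no phase shift.
Net: one phase inversion between the two reflected rays.
With one net inversion, destructive interference in reflection requires 2 n t cos θ_r = m λ.
Snell's law: 1.0 sin 28.8° = 1.369 sin θ_r → sin θ_r = 0.352, cos θ_r = 0.936.
Minimum nonzero at m = 1: t = λ / (2 n cos θ_r) = 588 / (2 × 1.369 × 0.936) = 229 nm.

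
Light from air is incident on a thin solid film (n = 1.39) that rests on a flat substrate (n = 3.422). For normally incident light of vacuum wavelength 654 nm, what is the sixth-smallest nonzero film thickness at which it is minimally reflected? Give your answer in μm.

1.29 μm

At the upper boundary (n = 1.0 to n = 1.39) the reflected ray undergoes a half-wave phase shift.
Bottom surface (1.39 → 3.422): reflection off a higher-index medium gives a half-wave phase shift.
The two reflections carry the same phase change, so no net offset.
For minimum reflection here: 2 n t = (m + ½) λ.
The sixth-smallest nonzero thickness corresponds to m = 5: t = (m + ½) λ / (2 n) = 5.50 × 654 / (2 × 1.39) = 1294 nm.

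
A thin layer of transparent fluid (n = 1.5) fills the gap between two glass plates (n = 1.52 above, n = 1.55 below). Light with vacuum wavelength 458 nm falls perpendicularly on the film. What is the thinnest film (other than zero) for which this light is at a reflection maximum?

76.3 nm

At the upper boundary (n = 1.52 to n = 1.5) the reflected ray undergoes no phase shift.
At the lower boundary (n = 1.5 to n = 1.55) the reflected ray undergoes a half-wave phase shift.
The two reflections differ by half a wavelength.
With one net inversion, constructive interference in reflection requires 2 n t = (m + ½) λ.
Minimum at m = 0: t = λ / (4 n) = 458 / (4 × 1.5) = 76.3 nm.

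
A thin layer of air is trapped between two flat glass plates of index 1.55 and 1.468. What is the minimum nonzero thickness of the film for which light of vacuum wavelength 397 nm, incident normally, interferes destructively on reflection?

199 nm

Top surface (1.55 → 1.0): reflection off a lower-index medium gives no phase shift.
Bottom surface (1.0 → 1.468): reflection off a higher-index medium gives a half-wave phase shift.
Exactly one π shift → a net half-wave offset.
With one net inversion, destructive interference in reflection requires 2 n t = m λ.
Minimum nonzero at m = 1: t = λ / (2 n) = 397 / (2 × 1.0) = 199 nm.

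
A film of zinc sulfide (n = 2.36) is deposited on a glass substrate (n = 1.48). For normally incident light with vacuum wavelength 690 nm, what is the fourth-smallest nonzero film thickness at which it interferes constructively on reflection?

512 nm

Top surface (1.0 → 2.36): reflection off a higher-index medium gives a half-wave phase shift.
Ray reflecting at the bottom interface goes from n = 2.36 toward n = 1.48: no phase shift.
The two reflections differ by half a wavelength.
With one net inversion, constructive interference in reflection requires 2 n t = (m + ½) λ.
The fourth-smallest nonzero thickness corresponds to m = 3: t = (m + ½) λ / (2 n) = 3.50 × 690 / (2 × 2.36) = 512 nm.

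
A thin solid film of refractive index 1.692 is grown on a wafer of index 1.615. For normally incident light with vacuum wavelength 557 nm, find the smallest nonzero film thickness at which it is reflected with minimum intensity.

Ray reflecting at the top interface goes from n = 1.0 toward n = 1.692: a half-wave phase shift.
Bottom surface (1.692 → 1.615): reflection off a lower-index medium gives no phase shift.
Exactly one π shift → a net half-wave offset.
With one net inversion, destructive interference in reflection requires 2 n t = m λ.
Minimum nonzero at m = 1: t = λ / (2 n) = 557 / (2 × 1.692) = 165 nm.

165 nm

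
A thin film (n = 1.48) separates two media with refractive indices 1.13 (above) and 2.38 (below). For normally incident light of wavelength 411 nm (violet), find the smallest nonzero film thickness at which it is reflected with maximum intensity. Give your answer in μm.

Top surface (1.13 → 1.48): reflection off a higher-index medium gives a half-wave phase shift.
At the lower boundary (n = 1.48 to n = 2.38) the reflected ray undergoes a half-wave phase shift.
Zero or two π shifts → no net half-wave offset.
For bright reflection here: 2 n t = m λ.
Minimum nonzero at m = 1: t = λ / (2 n) = 411 / (2 × 1.48) = 139 nm.

0.139 μm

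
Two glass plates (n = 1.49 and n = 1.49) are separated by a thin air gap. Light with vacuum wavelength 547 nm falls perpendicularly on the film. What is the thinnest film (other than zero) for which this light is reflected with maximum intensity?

Top surface (1.49 → 1.0): reflection off a lower-index medium gives no phase shift.
Bottom surface (1.0 → 1.49): reflection off a higher-index medium gives a half-wave phase shift.
Net: one phase inversion between the two reflected rays.
For bright reflection here: 2 n t = (m + ½) λ.
Minimum at m = 0: t = λ / (4 n) = 547 / (4 × 1.0) = 137 nm.

137 nm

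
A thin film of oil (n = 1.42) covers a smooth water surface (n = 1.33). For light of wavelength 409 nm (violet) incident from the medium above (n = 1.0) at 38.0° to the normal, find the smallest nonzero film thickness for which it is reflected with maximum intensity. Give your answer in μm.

0.0799 μm

At the upper boundary (n = 1.0 to n = 1.42) the reflected ray undergoes a half-wave phase shift.
Ray reflecting at the bottom interface goes from n = 1.42 toward n = 1.33: no phase shift.
The two reflections differ by half a wavelength.
With one net inversion, constructive interference in reflection requires 2 n t cos θ_r = (m + ½) λ.
Snell's law: 1.0 sin 38.0° = 1.42 sin θ_r → sin θ_r = 0.434, cos θ_r = 0.901.
Minimum at m = 0: t = λ / (4 n cos θ_r) = 409 / (4 × 1.42 × 0.901) = 79.9 nm.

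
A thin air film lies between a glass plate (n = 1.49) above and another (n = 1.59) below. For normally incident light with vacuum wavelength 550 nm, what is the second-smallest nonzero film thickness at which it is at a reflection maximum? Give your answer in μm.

Top surface (1.49 → 1.0): reflection off a lower-index medium gives no phase shift.
Ray reflecting at the bottom interface goes from n = 1.0 toward n = 1.59: a half-wave phase shift.
Exactly one π shift → a net half-wave offset.
So the condition for constructive reflection is 2 n t = (m + ½) λ.
The second-smallest nonzero thickness corresponds to m = 1: t = (m + ½) λ / (2 n) = 1.50 × 550 / (2 × 1.0) = 413 nm.

0.413 μm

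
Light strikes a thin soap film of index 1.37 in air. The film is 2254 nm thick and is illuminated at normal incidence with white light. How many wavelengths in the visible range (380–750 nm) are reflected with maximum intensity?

Top surface (1.0 → 1.37): reflection off a higher-index medium gives a half-wave phase shift.
Bottom surface (1.37 → 1.0): reflection off a lower-index medium gives no phase shift.
Exactly one π shift → a net half-wave offset.
With one net inversion, constructive interference in reflection requires 2 n t = (m + ½) λ.
λ = 2 n t / (m + ½) = 6176 / (m + ½) nm.
m=7: 823 nm (IR); m=8: 727 nm (visible); m=9: 650 nm (visible); m=10: 588 nm (visible); m=11: 537 nm (visible); m=12: 494 nm (visible); m=13: 457 nm (visible); m=14: 426 nm (visible); m=15: 398 nm (visible); m=16: 374 nm (UV).

8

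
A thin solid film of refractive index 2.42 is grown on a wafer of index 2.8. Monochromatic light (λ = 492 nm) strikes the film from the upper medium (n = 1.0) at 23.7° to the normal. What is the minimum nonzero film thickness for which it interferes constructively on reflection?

Top surface (1.0 → 2.42): reflection off a higher-index medium gives a half-wave phase shift.
Bottom surface (2.42 → 2.8): reflection off a higher-index medium gives a half-wave phase shift.
Net: no relative phase inversion (both shifts match).
For strong reflection here: 2 n t cos θ_r = m λ.
Snell's law: 1.0 sin 23.7° = 2.42 sin θ_r → sin θ_r = 0.166, cos θ_r = 0.986.
Minimum nonzero at m = 1: t = λ / (2 n cos θ_r) = 492 / (2 × 2.42 × 0.986) = 103 nm.

103 nm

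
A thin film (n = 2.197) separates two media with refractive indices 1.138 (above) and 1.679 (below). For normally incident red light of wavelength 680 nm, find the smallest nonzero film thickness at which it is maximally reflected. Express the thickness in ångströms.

Ray reflecting at the top interface goes from n = 1.138 toward n = 2.197: a half-wave phase shift.
Bottom surface (2.197 → 1.679): reflection off a lower-index medium gives no phase shift.
Net: one phase inversion between the two reflected rays.
So the condition for constructive reflection is 2 n t = (m + ½) λ.
Minimum at m = 0: t = λ / (4 n) = 680 / (4 × 2.197) = 77.4 nm.

774 Å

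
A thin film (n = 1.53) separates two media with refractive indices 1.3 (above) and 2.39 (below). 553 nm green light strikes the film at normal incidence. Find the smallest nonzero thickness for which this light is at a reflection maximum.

181 nm

Ray reflecting at the top interface goes from n = 1.3 toward n = 1.53: a half-wave phase shift.
Bottom surface (1.53 → 2.39): reflection off a higher-index medium gives a half-wave phase shift.
The two reflections carry the same phase change, so no net offset.
With no net inversion, constructive interference in reflection requires 2 n t = m λ.
The smallest nonzero thickness corresponds to m = 1: t = m λ / (2 n) = 1.00 × 553 / (2 × 1.53) = 181 nm.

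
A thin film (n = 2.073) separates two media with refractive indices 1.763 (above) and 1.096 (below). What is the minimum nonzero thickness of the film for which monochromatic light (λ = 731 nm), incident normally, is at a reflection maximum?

Ray reflecting at the top interface goes from n = 1.763 toward n = 2.073: a half-wave phase shift.
Bottom surface (2.073 → 1.096): reflection off a lower-index medium gives no phase shift.
The two reflections differ by half a wavelength.
For maximum reflection here: 2 n t = (m + ½) λ.
Minimum at m = 0: t = λ / (4 n) = 731 / (4 × 2.073) = 88.2 nm.

88.2 nm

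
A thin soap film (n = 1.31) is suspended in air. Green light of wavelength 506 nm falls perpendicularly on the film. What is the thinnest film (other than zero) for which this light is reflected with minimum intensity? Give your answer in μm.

0.193 μm

At the upper boundary (n = 1.0 to n = 1.31) the reflected ray undergoes a half-wave phase shift.
Bottom surface (1.31 → 1.0): reflection off a lower-index medium gives no phase shift.
Net: one phase inversion between the two reflected rays.
For weak reflection here: 2 n t = m λ.
Minimum nonzero at m = 1: t = λ / (2 n) = 506 / (2 × 1.31) = 193 nm.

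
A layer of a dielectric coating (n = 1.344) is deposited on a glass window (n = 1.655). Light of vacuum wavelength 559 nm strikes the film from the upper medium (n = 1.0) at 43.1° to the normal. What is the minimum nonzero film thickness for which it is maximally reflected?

Ray reflecting at the top interface goes from n = 1.0 toward n = 1.344: a half-wave phase shift.
Bottom surface (1.344 → 1.655): reflection off a higher-index medium gives a half-wave phase shift.
The two reflections carry the same phase change, so no net offset.
With no net inversion, constructive interference in reflection requires 2 n t cos θ_r = m λ.
Snell's law: 1.0 sin 43.1° = 1.344 sin θ_r → sin θ_r = 0.508, cos θ_r = 0.861.
Minimum nonzero at m = 1: t = λ / (2 n cos θ_r) = 559 / (2 × 1.344 × 0.861) = 241 nm.

241 nm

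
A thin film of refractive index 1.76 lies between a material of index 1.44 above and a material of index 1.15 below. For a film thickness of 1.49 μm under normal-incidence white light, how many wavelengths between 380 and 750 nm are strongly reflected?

7

At the upper boundary (n = 1.44 to n = 1.76) the reflected ray undergoes a half-wave phase shift.
Bottom surface (1.76 → 1.15): reflection off a lower-index medium gives no phase shift.
Exactly one π shift → a net half-wave offset.
For maximum reflection here: 2 n t = (m + ½) λ.
λ = 2 n t / (m + ½) = 5245 / (m + ½) nm.
m=6: 807 nm (IR); m=7: 699 nm (visible); m=8: 617 nm (visible); m=9: 552 nm (visible); m=10: 500 nm (visible); m=11: 456 nm (visible); m=12: 420 nm (visible); m=13: 389 nm (visible); m=14: 362 nm (UV).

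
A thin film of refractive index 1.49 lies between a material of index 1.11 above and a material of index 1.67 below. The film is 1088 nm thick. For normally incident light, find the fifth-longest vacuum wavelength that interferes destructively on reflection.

Ray reflecting at the top interface goes from n = 1.11 toward n = 1.49: a half-wave phase shift.
Bottom surface (1.49 → 1.67): reflection off a higher-index medium gives a half-wave phase shift.
The two reflections carry the same phase change, so no net offset.
For weak reflection here: 2 n t = (m + ½) λ.
λ = 2 n t / (m + ½). The fifth-longest wavelength is m = 4: λ = 2 × 1.49 × 1088 / 4.50 = 720 nm.

720 nm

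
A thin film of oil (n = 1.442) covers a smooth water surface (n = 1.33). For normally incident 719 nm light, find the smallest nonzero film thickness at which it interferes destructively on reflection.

249 nm

Top surface (1.0 → 1.442): reflection off a higher-index medium gives a half-wave phase shift.
At the lower boundary (n = 1.442 to n = 1.33) the reflected ray undergoes no phase shift.
Exactly one π shift → a net half-wave offset.
So the condition for destructive reflection is 2 n t = m λ.
Minimum nonzero at m = 1: t = λ / (2 n) = 719 / (2 × 1.442) = 249 nm.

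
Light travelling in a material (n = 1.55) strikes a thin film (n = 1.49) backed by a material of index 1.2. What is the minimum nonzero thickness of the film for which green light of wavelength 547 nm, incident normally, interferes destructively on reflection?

Top surface (1.55 → 1.49): reflection off a lower-index medium gives no phase shift.
Ray reflecting at the bottom interface goes from n = 1.49 toward n = 1.2: no phase shift.
The two reflections carry the same phase change, so no net offset.
With no net inversion, destructive interference in reflection requires 2 n t = (m + ½) λ.
Minimum at m = 0: t = λ / (4 n) = 547 / (4 × 1.49) = 91.8 nm.

91.8 nm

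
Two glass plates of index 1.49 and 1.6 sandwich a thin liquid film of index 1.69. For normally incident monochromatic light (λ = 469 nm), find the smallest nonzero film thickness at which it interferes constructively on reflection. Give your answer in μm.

At the upper boundary (n = 1.49 to n = 1.69) the reflected ray undergoes a half-wave phase shift.
Ray reflecting at the bottom interface goes from n = 1.69 toward n = 1.6: no phase shift.
The two reflections differ by half a wavelength.
With one net inversion, constructive interference in reflection requires 2 n t = (m + ½) λ.
Minimum at m = 0: t = λ / (4 n) = 469 / (4 × 1.69) = 69.4 nm.

0.0694 μm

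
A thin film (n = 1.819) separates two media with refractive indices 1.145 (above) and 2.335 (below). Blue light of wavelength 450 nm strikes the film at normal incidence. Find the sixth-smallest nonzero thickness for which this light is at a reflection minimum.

680 nm

Ray reflecting at the top interface goes from n = 1.145 toward n = 1.819: a half-wave phase shift.
Ray reflecting at the bottom interface goes from n = 1.819 toward n = 2.335: a half-wave phase shift.
Zero or two π shifts → no net half-wave offset.
With no net inversion, destructive interference in reflection requires 2 n t = (m + ½) λ.
The sixth-smallest nonzero thickness corresponds to m = 5: t = (m + ½) λ / (2 n) = 5.50 × 450 / (2 × 1.819) = 680 nm.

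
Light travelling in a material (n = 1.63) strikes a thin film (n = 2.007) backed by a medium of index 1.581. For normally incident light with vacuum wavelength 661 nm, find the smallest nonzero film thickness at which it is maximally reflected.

Ray reflecting at the top interface goes from n = 1.63 toward n = 2.007: a half-wave phase shift.
Ray reflecting at the bottom interface goes from n = 2.007 toward n = 1.581: no phase shift.
Net: one phase inversion between the two reflected rays.
For strong reflection here: 2 n t = (m + ½) λ.
Minimum at m = 0: t = λ / (4 n) = 661 / (4 × 2.007) = 82.3 nm.

82.3 nm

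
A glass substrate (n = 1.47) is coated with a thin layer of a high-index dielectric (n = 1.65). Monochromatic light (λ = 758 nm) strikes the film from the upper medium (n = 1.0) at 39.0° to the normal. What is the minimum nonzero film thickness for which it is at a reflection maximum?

Ray reflecting at the top interface goes from n = 1.0 toward n = 1.65: a half-wave phase shift.
Bottom surface (1.65 → 1.47): reflection off a lower-index medium gives no phase shift.
The two reflections differ by half a wavelength.
With one net inversion, constructive interference in reflection requires 2 n t cos θ_r = (m + ½) λ.
Snell's law: 1.0 sin 39.0° = 1.65 sin θ_r → sin θ_r = 0.381, cos θ_r = 0.924.
Minimum at m = 0: t = λ / (4 n cos θ_r) = 758 / (4 × 1.65 × 0.924) = 124 nm.

124 nm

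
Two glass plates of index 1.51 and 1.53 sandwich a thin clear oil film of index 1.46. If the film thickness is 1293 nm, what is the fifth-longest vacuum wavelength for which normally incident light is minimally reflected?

Ray reflecting at the top interface goes from n = 1.51 toward n = 1.46: no phase shift.
Ray reflecting at the bottom interface goes from n = 1.46 toward n = 1.53: a half-wave phase shift.
Net: one phase inversion between the two reflected rays.
So the condition for destructive reflection is 2 n t = m λ.
λ = 2 n t / m. The fifth-longest wavelength is m = 5: λ = 2 × 1.46 × 1293 / 5.00 = 755 nm.

755 nm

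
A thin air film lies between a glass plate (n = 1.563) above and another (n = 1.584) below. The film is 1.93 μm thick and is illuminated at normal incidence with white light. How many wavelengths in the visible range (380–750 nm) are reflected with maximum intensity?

Ray reflecting at the top interface goes from n = 1.563 toward n = 1.0: no phase shift.
Ray reflecting at the bottom interface goes from n = 1.0 toward n = 1.584: a half-wave phase shift.
Exactly one π shift → a net half-wave offset.
So the condition for constructive reflection is 2 n t = (m + ½) λ.
λ = 2 n t / (m + ½) = 3860 / (m + ½) nm.
m=4: 858 nm (IR); m=5: 702 nm (visible); m=6: 594 nm (visible); m=7: 515 nm (visible); m=8: 454 nm (visible); m=9: 406 nm (visible); m=10: 368 nm (UV).

5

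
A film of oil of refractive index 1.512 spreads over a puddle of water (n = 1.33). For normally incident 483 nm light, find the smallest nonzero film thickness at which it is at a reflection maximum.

Top surface (1.0 → 1.512): reflection off a higher-index medium gives a half-wave phase shift.
Bottom surface (1.512 → 1.33): reflection off a lower-index medium gives no phase shift.
Net: one phase inversion between the two reflected rays.
For maximum reflection here: 2 n t = (m + ½) λ.
Minimum at m = 0: t = λ / (4 n) = 483 / (4 × 1.512) = 79.9 nm.

79.9 nm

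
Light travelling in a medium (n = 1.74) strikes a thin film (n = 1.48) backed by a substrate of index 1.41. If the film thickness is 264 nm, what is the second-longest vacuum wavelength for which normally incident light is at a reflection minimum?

At the upper boundary (n = 1.74 to n = 1.48) the reflected ray undergoes no phase shift.
Bottom surface (1.48 → 1.41): reflection off a lower-index medium gives no phase shift.
The two reflections carry the same phase change, so no net offset.
With no net inversion, destructive interference in reflection requires 2 n t = (m + ½) λ.
λ = 2 n t / (m + ½). The second-longest wavelength is m = 1: λ = 2 × 1.48 × 264 / 1.50 = 521 nm.

521 nm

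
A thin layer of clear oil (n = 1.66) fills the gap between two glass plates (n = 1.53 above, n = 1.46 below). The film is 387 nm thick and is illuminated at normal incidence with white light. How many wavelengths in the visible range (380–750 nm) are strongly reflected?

At the upper boundary (n = 1.53 to n = 1.66) the reflected ray undergoes a half-wave phase shift.
Ray reflecting at the bottom interface goes from n = 1.66 toward n = 1.46: no phase shift.
The two reflections differ by half a wavelength.
With one net inversion, constructive interference in reflection requires 2 n t = (m + ½) λ.
λ = 2 n t / (m + ½) = 1285 / (m + ½) nm.
m=1: 857 nm (IR); m=2: 514 nm (visible); m=3: 367 nm (UV).

1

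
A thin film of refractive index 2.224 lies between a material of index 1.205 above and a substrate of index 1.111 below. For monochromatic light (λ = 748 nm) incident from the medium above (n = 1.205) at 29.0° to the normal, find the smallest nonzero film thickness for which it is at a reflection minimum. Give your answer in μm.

At the upper boundary (n = 1.205 to n = 2.224) the reflected ray undergoes a half-wave phase shift.
Ray reflecting at the bottom interface goes from n = 2.224 toward n = 1.111: no phase shift.
Net: one phase inversion between the two reflected rays.
With one net inversion, destructive interference in reflection requires 2 n t cos θ_r = m λ.
Snell's law: 1.205 sin 29.0° = 2.224 sin θ_r → sin θ_r = 0.263, cos θ_r = 0.965.
Minimum nonzero at m = 1: t = λ / (2 n cos θ_r) = 748 / (2 × 2.224 × 0.965) = 174 nm.

0.174 μm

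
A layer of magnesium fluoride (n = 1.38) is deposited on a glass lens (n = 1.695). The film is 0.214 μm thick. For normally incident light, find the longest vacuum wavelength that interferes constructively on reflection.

At the upper boundary (n = 1.0 to n = 1.38) the reflected ray undergoes a half-wave phase shift.
Ray reflecting at the bottom interface goes from n = 1.38 toward n = 1.695: a half-wave phase shift.
Net: no relative phase inversion (both shifts match).
For bright reflection here: 2 n t = m λ.
λ = 2 n t / m. The longest wavelength is m = 1: λ = 2 × 1.38 × 214 / 1.00 = 591 nm.

591 nm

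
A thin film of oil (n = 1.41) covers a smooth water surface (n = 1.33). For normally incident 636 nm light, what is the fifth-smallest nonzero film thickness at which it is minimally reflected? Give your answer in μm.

At the upper boundary (n = 1.0 to n = 1.41) the reflected ray undergoes a half-wave phase shift.
Bottom surface (1.41 → 1.33): reflection off a lower-index medium gives no phase shift.
Exactly one π shift → a net half-wave offset.
For minimum reflection here: 2 n t = m λ.
The fifth-smallest nonzero thickness corresponds to m = 5: t = m λ / (2 n) = 5.00 × 636 / (2 × 1.41) = 1128 nm.

1.13 μm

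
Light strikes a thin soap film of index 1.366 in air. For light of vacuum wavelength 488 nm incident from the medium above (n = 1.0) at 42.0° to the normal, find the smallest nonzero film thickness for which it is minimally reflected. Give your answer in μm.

Top surface (1.0 → 1.366): reflection off a higher-index medium gives a half-wave phase shift.
At the lower boundary (n = 1.366 to n = 1.0) the reflected ray undergoes no phase shift.
Net: one phase inversion between the two reflected rays.
So the condition for destructive reflection is 2 n t cos θ_r = m λ.
Snell's law: 1.0 sin 42.0° = 1.366 sin θ_r → sin θ_r = 0.490, cos θ_r = 0.872.
Minimum nonzero at m = 1: t = λ / (2 n cos θ_r) = 488 / (2 × 1.366 × 0.872) = 205 nm.

0.205 μm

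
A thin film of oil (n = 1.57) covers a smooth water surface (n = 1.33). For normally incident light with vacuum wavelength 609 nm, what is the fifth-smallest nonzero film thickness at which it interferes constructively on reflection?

873 nm

Top surface (1.0 → 1.57): reflection off a higher-index medium gives a half-wave phase shift.
At the lower boundary (n = 1.57 to n = 1.33) the reflected ray undergoes no phase shift.
Exactly one π shift → a net half-wave offset.
For maximum reflection here: 2 n t = (m + ½) λ.
The fifth-smallest nonzero thickness corresponds to m = 4: t = (m + ½) λ / (2 n) = 4.50 × 609 / (2 × 1.57) = 873 nm.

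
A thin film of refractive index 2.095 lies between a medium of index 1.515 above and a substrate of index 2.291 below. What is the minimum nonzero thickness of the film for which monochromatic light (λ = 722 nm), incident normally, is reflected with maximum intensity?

172 nm

At the upper boundary (n = 1.515 to n = 2.095) the reflected ray undergoes a half-wave phase shift.
Bottom surface (2.095 → 2.291): reflection off a higher-index medium gives a half-wave phase shift.
Zero or two π shifts → no net half-wave offset.
For bright reflection here: 2 n t = m λ.
Minimum nonzero at m = 1: t = λ / (2 n) = 722 / (2 × 2.095) = 172 nm.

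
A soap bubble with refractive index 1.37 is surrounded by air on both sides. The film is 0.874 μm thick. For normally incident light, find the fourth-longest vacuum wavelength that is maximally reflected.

684 nm

Ray reflecting at the top interface goes from n = 1.0 toward n = 1.37: a half-wave phase shift.
Bottom surface (1.37 → 1.0): reflection off a lower-index medium gives no phase shift.
Exactly one π shift → a net half-wave offset.
So the condition for constructive reflection is 2 n t = (m + ½) λ.
λ = 2 n t / (m + ½). The fourth-longest wavelength is m = 3: λ = 2 × 1.37 × 874 / 3.50 = 684 nm.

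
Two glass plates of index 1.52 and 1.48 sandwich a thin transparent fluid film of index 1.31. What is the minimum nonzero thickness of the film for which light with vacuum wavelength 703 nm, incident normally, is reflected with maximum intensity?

134 nm

Top surface (1.52 → 1.31): reflection off a lower-index medium gives no phase shift.
At the lower boundary (n = 1.31 to n = 1.48) the reflected ray undergoes a half-wave phase shift.
Exactly one π shift → a net half-wave offset.
For strong reflection here: 2 n t = (m + ½) λ.
Minimum at m = 0: t = λ / (4 n) = 703 / (4 × 1.31) = 134 nm.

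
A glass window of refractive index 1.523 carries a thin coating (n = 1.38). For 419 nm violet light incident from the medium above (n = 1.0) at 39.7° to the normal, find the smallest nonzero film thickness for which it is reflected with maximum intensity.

At the upper boundary (n = 1.0 to n = 1.38) the reflected ray undergoes a half-wave phase shift.
At the lower boundary (n = 1.38 to n = 1.523) the reflected ray undergoes a half-wave phase shift.
Zero or two π shifts → no net half-wave offset.
So the condition for constructive reflection is 2 n t cos θ_r = m λ.
Snell's law: 1.0 sin 39.7° = 1.38 sin θ_r → sin θ_r = 0.463, cos θ_r = 0.886.
Minimum nonzero at m = 1: t = λ / (2 n cos θ_r) = 419 / (2 × 1.38 × 0.886) = 171 nm.

171 nm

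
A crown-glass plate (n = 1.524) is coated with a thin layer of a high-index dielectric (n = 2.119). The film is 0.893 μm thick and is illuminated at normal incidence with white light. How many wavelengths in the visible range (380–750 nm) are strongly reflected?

At the upper boundary (n = 1.0 to n = 2.119) the reflected ray undergoes a half-wave phase shift.
Bottom surface (2.119 → 1.524): reflection off a lower-index medium gives no phase shift.
Net: one phase inversion between the two reflected rays.
For bright reflection here: 2 n t = (m + ½) λ.
λ = 2 n t / (m + ½) = 3785 / (m + ½) nm.
m=4: 841 nm (IR); m=5: 688 nm (visible); m=6: 582 nm (visible); m=7: 505 nm (visible); m=8: 445 nm (visible); m=9: 398 nm (visible); m=10: 360 nm (UV).

5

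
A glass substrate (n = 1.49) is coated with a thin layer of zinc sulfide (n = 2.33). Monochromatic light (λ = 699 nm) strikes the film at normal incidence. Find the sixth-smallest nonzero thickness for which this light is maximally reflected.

825 nm

Top surface (1.0 → 2.33): reflection off a higher-index medium gives a half-wave phase shift.
Bottom surface (2.33 → 1.49): reflection off a lower-index medium gives no phase shift.
The two reflections differ by half a wavelength.
With one net inversion, constructive interference in reflection requires 2 n t = (m + ½) λ.
The sixth-smallest nonzero thickness corresponds to m = 5: t = (m + ½) λ / (2 n) = 5.50 × 699 / (2 × 2.33) = 825 nm.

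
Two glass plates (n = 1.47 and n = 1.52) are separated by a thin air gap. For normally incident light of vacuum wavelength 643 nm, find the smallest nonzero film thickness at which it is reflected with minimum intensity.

322 nm

Top surface (1.47 → 1.0): reflection off a lower-index medium gives no phase shift.
Ray reflecting at the bottom interface goes from n = 1.0 toward n = 1.52: a half-wave phase shift.
Net: one phase inversion between the two reflected rays.
With one net inversion, destructive interference in reflection requires 2 n t = m λ.
Minimum nonzero at m = 1: t = λ / (2 n) = 643 / (2 × 1.0) = 322 nm.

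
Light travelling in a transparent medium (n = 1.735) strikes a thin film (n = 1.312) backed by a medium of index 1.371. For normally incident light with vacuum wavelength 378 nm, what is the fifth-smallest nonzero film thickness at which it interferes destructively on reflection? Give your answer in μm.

Top surface (1.735 → 1.312): reflection off a lower-index medium gives no phase shift.
Ray reflecting at the bottom interface goes from n = 1.312 toward n = 1.371: a half-wave phase shift.
Exactly one π shift → a net half-wave offset.
So the condition for destructive reflection is 2 n t = m λ.
The fifth-smallest nonzero thickness corresponds to m = 5: t = m λ / (2 n) = 5.00 × 378 / (2 × 1.312) = 720 nm.

0.720 μm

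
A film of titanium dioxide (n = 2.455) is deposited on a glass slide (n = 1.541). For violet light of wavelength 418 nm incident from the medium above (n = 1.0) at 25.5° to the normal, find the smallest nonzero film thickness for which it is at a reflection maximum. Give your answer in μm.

0.0432 μm

At the upper boundary (n = 1.0 to n = 2.455) the reflected ray undergoes a half-wave phase shift.
At the lower boundary (n = 2.455 to n = 1.541) the reflected ray undergoes no phase shift.
Net: one phase inversion between the two reflected rays.
So the condition for constructive reflection is 2 n t cos θ_r = (m + ½) λ.
Snell's law: 1.0 sin 25.5° = 2.455 sin θ_r → sin θ_r = 0.175, cos θ_r = 0.985.
Minimum at m = 0: t = λ / (4 n cos θ_r) = 418 / (4 × 2.455 × 0.985) = 43.2 nm.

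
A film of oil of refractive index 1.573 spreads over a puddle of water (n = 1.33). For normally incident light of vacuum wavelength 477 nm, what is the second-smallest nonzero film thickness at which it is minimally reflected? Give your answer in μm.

Top surface (1.0 → 1.573): reflection off a higher-index medium gives a half-wave phase shift.
Ray reflecting at the bottom interface goes from n = 1.573 toward n = 1.33: no phase shift.
Net: one phase inversion between the two reflected rays.
With one net inversion, destructive interference in reflection requires 2 n t = m λ.
The second-smallest nonzero thickness corresponds to m = 2: t = m λ / (2 n) = 2.00 × 477 / (2 × 1.573) = 303 nm.

0.303 μm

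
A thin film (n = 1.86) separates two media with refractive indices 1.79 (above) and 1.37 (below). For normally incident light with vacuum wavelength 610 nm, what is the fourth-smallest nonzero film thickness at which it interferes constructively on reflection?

574 nm

Ray reflecting at the top interface goes from n = 1.79 toward n = 1.86: a half-wave phase shift.
Bottom surface (1.86 → 1.37): reflection off a lower-index medium gives no phase shift.
Exactly one π shift → a net half-wave offset.
With one net inversion, constructive interference in reflection requires 2 n t = (m + ½) λ.
The fourth-smallest nonzero thickness corresponds to m = 3: t = (m + ½) λ / (2 n) = 3.50 × 610 / (2 × 1.86) = 574 nm.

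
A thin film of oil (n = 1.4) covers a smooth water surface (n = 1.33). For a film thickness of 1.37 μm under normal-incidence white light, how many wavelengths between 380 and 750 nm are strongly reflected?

Top surface (1.0 → 1.4): reflection off a higher-index medium gives a half-wave phase shift.
Ray reflecting at the bottom interface goes from n = 1.4 toward n = 1.33: no phase shift.
The two reflections differ by half a wavelength.
For strong reflection here: 2 n t = (m + ½) λ.
λ = 2 n t / (m + ½) = 3836 / (m + ½) nm.
m=4: 852 nm (IR); m=5: 697 nm (visible); m=6: 590 nm (visible); m=7: 511 nm (visible); m=8: 451 nm (visible); m=9: 404 nm (visible); m=10: 365 nm (UV).

5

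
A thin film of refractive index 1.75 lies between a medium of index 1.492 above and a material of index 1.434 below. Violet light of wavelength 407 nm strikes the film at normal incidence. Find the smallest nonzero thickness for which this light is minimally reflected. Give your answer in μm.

Top surface (1.492 → 1.75): reflection off a higher-index medium gives a half-wave phase shift.
Ray reflecting at the bottom interface goes from n = 1.75 toward n = 1.434: no phase shift.
The two reflections differ by half a wavelength.
With one net inversion, destructive interference in reflection requires 2 n t = m λ.
The smallest nonzero thickness corresponds to m = 1: t = m λ / (2 n) = 1.00 × 407 / (2 × 1.75) = 116 nm.

0.116 μm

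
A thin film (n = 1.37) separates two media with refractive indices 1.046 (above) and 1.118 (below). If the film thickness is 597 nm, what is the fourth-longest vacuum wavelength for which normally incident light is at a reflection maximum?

467 nm

Top surface (1.046 → 1.37): reflection off a higher-index medium gives a half-wave phase shift.
At the lower boundary (n = 1.37 to n = 1.118) the reflected ray undergoes no phase shift.
Exactly one π shift → a net half-wave offset.
For maximum reflection here: 2 n t = (m + ½) λ.
λ = 2 n t / (m + ½). The fourth-longest wavelength is m = 3: λ = 2 × 1.37 × 597 / 3.50 = 467 nm.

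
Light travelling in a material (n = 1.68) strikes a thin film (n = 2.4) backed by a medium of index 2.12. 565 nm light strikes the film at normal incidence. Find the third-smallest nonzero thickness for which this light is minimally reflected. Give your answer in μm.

0.353 μm

Ray reflecting at the top interface goes from n = 1.68 toward n = 2.4: a half-wave phase shift.
Ray reflecting at the bottom interface goes from n = 2.4 toward n = 2.12: no phase shift.
Net: one phase inversion between the two reflected rays.
With one net inversion, destructive interference in reflection requires 2 n t = m λ.
The third-smallest nonzero thickness corresponds to m = 3: t = m λ / (2 n) = 3.00 × 565 / (2 × 2.4) = 353 nm.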